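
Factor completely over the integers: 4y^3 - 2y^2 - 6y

2y(2y - 3)(y + 1)

Pull out the common factor 2y, then factor the remaining trinomial.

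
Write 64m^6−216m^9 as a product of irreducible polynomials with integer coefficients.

Factor out 8m^6 first: what remains is −27m^3+8.
Recognize a difference of cubes with the parts 2 and 3m.

−8m^6(3m−2)(9m^2+6m+4)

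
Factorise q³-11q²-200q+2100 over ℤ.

(q+14)(q-10)(q-15)

Among the possible rational roots, q = -14 is a root, giving the factor (q+14) and quotient q²-25q+150.
The remaining quadratic factors as (q-15)(q-10).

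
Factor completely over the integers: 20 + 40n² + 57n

(5n + 4)(8n + 5)

Need a pair with product 40·20 = 800 and sum 57: that's 32 and 25.
Split the middle term: 40n² + 32n + 25n + 20 = 8n(5n + 4) + 5(5n + 4).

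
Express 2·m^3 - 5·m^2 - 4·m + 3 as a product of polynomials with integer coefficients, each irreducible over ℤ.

Trying the rational-root candidates, m = 3 is a root, so (m - 3) divides it; the quotient is 2·m^2 + m - 1.
The remaining quadratic factors as (m + 1)(2·m - 1).

(2·m - 1)·(m + 1)·(m - 3)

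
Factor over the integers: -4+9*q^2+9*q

(3*q+4)*(3*q-1)

Need a pair with product 9·(-4) = -36 and sum 9: that's 12 and -3.
Split the middle term: 9*q^2+12*q - 3*q-4 = 3*q*(3*q+4) - (3*q+4).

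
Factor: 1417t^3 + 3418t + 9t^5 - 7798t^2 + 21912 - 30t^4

Trying the rational-root candidates, t = 11/3 is a root, so (3t - 11) divides it; the quotient is 3t^4 + t^3 + 476t^2 - 854t - 1992.
Next, t = -4/3 is a root, so (3t + 4) is a factor; dividing leaves t^3 - t^2 + 160t - 498.
Then t = 3 is a root, so (t - 3) divides it; the quotient is t^2 + 2t + 166.
The quadratic t^2 + 2t + 166 has discriminant -660 < 0 and is irreducible over ℤ.

(3t + 4)(3t - 11)(t - 3)(t^2 + 2t + 166)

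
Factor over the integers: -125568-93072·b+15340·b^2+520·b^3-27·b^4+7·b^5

(7·b+8)·(b+12)·(b-6)·(b^2-11·b+218)

By the rational root theorem, b = -12 is a root, giving the factor (b+12) and quotient 7·b^4-111·b^3+1852·b^2-6884·b-10464.
Then b = -8/7 is a root, so (7·b+8) divides it; the quotient is b^3-17·b^2+284·b-1308.
Then b = 6 is a root, giving the factor (b-6) and quotient b^2-11·b+218.
The quadratic b^2-11·b+218 has discriminant -751 < 0 and is irreducible over ℤ.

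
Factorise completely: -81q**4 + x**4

(x)⁴ − (3q)⁴ = ((x)² − (3q)²)((x)² + (3q)²); the first factor splits again, the second (x**2 + 9q**2) is irreducible.

(x - 3q)(x + 3q)(x**2 + 9q**2)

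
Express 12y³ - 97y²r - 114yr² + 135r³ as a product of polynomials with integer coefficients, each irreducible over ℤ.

Group: 3y(4y² - 39yr + 27r²) + 5r(4y² - 39yr + 27r²); both groups contain (4y² - 39yr + 27r²), so (3y + 5r) is a factor with cofactor 4y² - 39yr + 27r².
The cofactor groups again: 4y² - 39yr + 27r² = 4y(y - 9r) - 3r(y - 9r); both groups contain (y - 9r), giving (4y - 3r)(y - 9r).

(4y - 3r)(y - 9r)(3y + 5r)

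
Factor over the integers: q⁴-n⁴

(q-n)·(q+n)·(q²+n²)

Difference of squares twice: with A = q and B = n, A⁴ − B⁴ = (A² − B²)(A² + B²), and A² − B² factors again.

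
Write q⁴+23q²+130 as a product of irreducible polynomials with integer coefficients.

(q²+10)(q²+13)

Substitute u = q² to get a quadratic in u, then factor.
q²+10 is irreducible over ℤ (always positive, so no real roots).
q²+13 is irreducible over ℤ (always positive, so no real roots).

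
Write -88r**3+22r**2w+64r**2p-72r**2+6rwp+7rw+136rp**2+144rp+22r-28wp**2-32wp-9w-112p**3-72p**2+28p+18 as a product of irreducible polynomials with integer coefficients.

-(2r-2p-1)(4r-w-4p+2)(11r+14p+9)

Group: 11r(-8r**2+2rw+16rp-2wp-w-8p**2+2) + (14p+9)(-8r**2+2rw+16rp-2wp-w-8p**2+2); both groups contain (-8r**2+2rw+16rp-2wp-w-8p**2+2), so (11r+14p+9) is a factor with cofactor -8r**2+2rw+16rp-2wp-w-8p**2+2.
The cofactor groups again: -8r**2+2rw+16rp-2wp-w-8p**2+2 = -2r(4r-w-4p+2) + (2p+1)(4r-w-4p+2); both groups contain (4r-w-4p+2), giving -(2r-2p-1)(4r-w-4p+2).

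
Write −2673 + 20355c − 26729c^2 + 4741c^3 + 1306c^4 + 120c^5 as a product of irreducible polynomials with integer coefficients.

(4c − 3)(5c − 11)(6c − 1)(c^2 + 14c + 81)

Among the possible rational roots, c = 11/5 is a root, so (5c − 11) is a factor; dividing leaves 24c^4 + 314c^3 + 1639c^2 − 1740c + 243.
Next, c = 3/4 is a root, so (4c − 3) divides it; the quotient is 6c^3 + 83c^2 + 472c − 81.
Continuing, c = 1/6 is a root, giving the factor (6c − 1) and quotient c^2 + 14c + 81.
The quadratic c^2 + 14c + 81 has discriminant −128 < 0 and is irreducible over ℤ.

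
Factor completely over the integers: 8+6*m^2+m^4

Substitute u = m^2 to get a quadratic in u, then factor.
m^2+4 is irreducible over ℤ (sum of squares).
m^2+2 is irreducible over ℤ (always positive, so no real roots).

(m^2+2)*(m^2+4)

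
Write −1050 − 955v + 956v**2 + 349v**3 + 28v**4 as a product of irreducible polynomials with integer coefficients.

By the rational root theorem, v = −7 is a root, giving the factor (v + 7) and quotient 28v**3 + 153v**2 − 115v − 150.
Next, v = −5/7 is a root, so (7v + 5) divides it; the quotient is 4v**2 + 19v − 30.
The remaining quadratic factors as (4v − 5)(v + 6).

(4v − 5)(7v + 5)(v + 6)(v + 7)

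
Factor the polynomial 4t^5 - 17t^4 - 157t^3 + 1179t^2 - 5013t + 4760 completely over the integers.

(4t - 5)(t + 8)(t - 7)(t^2 - 4t + 17)

Trying the rational-root candidates, t = 7 is a root, giving the factor (t - 7) and quotient 4t^4 + 11t^3 - 80t^2 + 619t - 680.
Then t = -8 is a root, so (t + 8) divides it; the quotient is 4t^3 - 21t^2 + 88t - 85.
Continuing, t = 5/4 is a root, so (4t - 5) is a factor; dividing leaves t^2 - 4t + 17.
The quadratic t^2 - 4t + 17 has discriminant -52 < 0 and is irreducible over ℤ.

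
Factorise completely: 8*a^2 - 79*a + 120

(8*a - 15)*(a - 8)

Need a pair with product 8·120 = 960 and sum -79: that's -64 and -15.
Split the middle term: 8*a^2 - 64*a - 15*a + 120 = 8*a*(a - 8) - 15*(a - 8).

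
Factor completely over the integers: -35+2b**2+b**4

(b**2+7)(b**2-5)

Substitute u = b**2 to get a quadratic in u, then factor.
b**2-5 is irreducible over ℤ (5 is not a perfect square).
b**2+7 is irreducible over ℤ (always positive, so no real roots).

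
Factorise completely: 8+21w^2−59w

Need a pair with product 21·8 = 168 and sum −59: that's −56 and −3.
Split the middle term: 21w^2−56w − 3w+8 = 7w(3w−8) − (3w−8).

(3w−8)(7w−1)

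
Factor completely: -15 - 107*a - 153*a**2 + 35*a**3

Testing divisors of the constant over divisors of the leading coefficient, a = -1/5 is a root, giving the factor (5*a + 1) and quotient 7*a**2 - 32*a - 15.
The remaining quadratic factors as (7*a + 3)(a - 5).

(5*a + 1)*(7*a + 3)*(a - 5)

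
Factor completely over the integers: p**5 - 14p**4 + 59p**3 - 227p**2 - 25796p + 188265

Among the possible rational roots, p = 7 is a root, so (p - 7) is a factor; dividing leaves p**4 - 7p**3 + 10p**2 - 157p - 26895.
Then p = 15 is a root, so (p - 15) is a factor; dividing leaves p**3 + 8p**2 + 130p + 1793.
Continuing, p = -11 is a root, so (p + 11) divides it; the quotient is p**2 - 3p + 163.
The quadratic p**2 - 3p + 163 has discriminant -643 < 0 and is irreducible over ℤ.

(p + 11)(p - 15)(p - 7)(p**2 - 3p + 163)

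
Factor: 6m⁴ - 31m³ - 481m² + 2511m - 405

(6m - 1)(m + 9)(m - 5)(m - 9)

By the rational root theorem, m = 9 is a root, giving the factor (m - 9) and quotient 6m³ + 23m² - 274m + 45.
Next, m = -9 is a root, so (m + 9) is a factor; dividing leaves 6m² - 31m + 5.
The remaining quadratic factors as (6m - 1)(m - 5).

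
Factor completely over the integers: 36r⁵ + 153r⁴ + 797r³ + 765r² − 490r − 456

(3r + 2)(3r + 4)(4r − 3)(r² + 3r + 19)

Testing divisors of the constant over divisors of the leading coefficient, r = 3/4 is a root, giving the factor (4r − 3) and quotient 9r⁴ + 45r³ + 233r² + 366r + 152.
Then r = −4/3 is a root, so (3r + 4) is a factor; dividing leaves 3r³ + 11r² + 63r + 38.
Then r = −2/3 is a root, so (3r + 2) is a factor; dividing leaves r² + 3r + 19.
The quadratic r² + 3r + 19 has discriminant −67 < 0 and is irreducible over ℤ.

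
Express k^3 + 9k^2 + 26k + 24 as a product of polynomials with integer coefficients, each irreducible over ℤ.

Testing divisors of the constant over divisors of the leading coefficient, k = -4 is a root, so (k + 4) is a factor; dividing leaves k^2 + 5k + 6.
The remaining quadratic factors as (k + 2)(k + 3).

(k + 2)(k + 3)(k + 4)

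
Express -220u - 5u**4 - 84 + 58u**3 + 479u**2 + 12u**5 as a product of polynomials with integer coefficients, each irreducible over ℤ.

(3u - 2)(4u + 1)(u + 3)(u**2 - 3u + 14)

By the rational root theorem, u = 2/3 is a root, so (3u - 2) is a factor; dividing leaves 4u**4 + u**3 + 20u**2 + 173u + 42.
Next, u = -3 is a root, so (u + 3) is a factor; dividing leaves 4u**3 - 11u**2 + 53u + 14.
Continuing, u = -1/4 is a root, so (4u + 1) divides it; the quotient is u**2 - 3u + 14.
The quadratic u**2 - 3u + 14 has discriminant -47 < 0 and is irreducible over ℤ.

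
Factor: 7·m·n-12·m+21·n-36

(7·n-12)·(m+3)

Group as (7·m·n-12·m) + (21·n-36) = m·(7·n-12) + 3·(7·n-12).
Both groups share the factor (7·n-12).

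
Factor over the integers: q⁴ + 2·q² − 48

Substitute u = q² to get a quadratic in u, then factor.
q² + 8 is irreducible over ℤ (always positive, so no real roots).
q² − 6 is irreducible over ℤ (6 is not a perfect square).

(q² + 8)·(q² − 6)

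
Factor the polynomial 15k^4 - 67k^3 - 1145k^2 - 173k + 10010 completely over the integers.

Among the possible rational roots, k = 14/5 is a root, so (5k - 14) divides it; the quotient is 3k^3 - 5k^2 - 243k - 715.
Continuing, k = 11 is a root, giving the factor (k - 11) and quotient 3k^2 + 28k + 65.
The remaining quadratic factors as (k + 5)(3k + 13).

(3k + 13)(5k - 14)(k + 5)(k - 11)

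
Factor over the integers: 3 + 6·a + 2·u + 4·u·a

Group as (4·u·a + 2·u) + (6·a + 3) = 2·u·(2·a + 1) + 3·(2·a + 1).
Both groups share the factor (2·a + 1).

(2·a + 1)·(2·u + 3)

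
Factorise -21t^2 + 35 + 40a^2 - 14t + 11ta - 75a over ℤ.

-(3t - 5a + 5)(7t + 8a - 7)

Group: -7t(3t - 5a + 5) + (-8a + 7)(3t - 5a + 5); both groups contain (3t - 5a + 5).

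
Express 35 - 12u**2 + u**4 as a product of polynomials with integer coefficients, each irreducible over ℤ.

Substitute w = u**2 to get a quadratic in w, then factor.
u**2 - 7 is irreducible over ℤ (7 is not a perfect square).
u**2 - 5 is irreducible over ℤ (5 is not a perfect square).

(u**2 - 5)(u**2 - 7)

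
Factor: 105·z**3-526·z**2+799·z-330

Trying the rational-root candidates, z = 15/7 is a root, so (7·z-15) is a factor; dividing leaves 15·z**2-43·z+22.
The remaining quadratic factors as (5·z-11)(3·z-2).

(3·z-2)·(5·z-11)·(7·z-15)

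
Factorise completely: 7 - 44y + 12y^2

(2y - 7)(6y - 1)

Need a pair with product 12·7 = 84 and sum -44: that's -2 and -42.
Split the middle term: 12y^2 - 2y - 42y + 7 = 2y(6y - 1) - 7(6y - 1).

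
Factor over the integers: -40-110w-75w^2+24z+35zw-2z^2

-(z-15w-10)(2z-5w-4)

Group: -z(2z-5w-4) + (15w+10)(2z-5w-4); both groups contain (2z-5w-4).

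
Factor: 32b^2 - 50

Every term has a factor of 2. Then 16b^2 - 25 = (4b)² − (5)².

2(4b + 5)(4b - 5)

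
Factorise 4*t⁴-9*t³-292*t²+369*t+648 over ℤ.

(4*t-9)*(t+1)*(t+8)*(t-9)

By the rational root theorem, t = -8 is a root, giving the factor (t+8) and quotient 4*t³-41*t²+36*t+81.
Continuing, t = 9/4 is a root, giving the factor (4*t-9) and quotient t²-8*t-9.
The remaining quadratic factors as (t+1)(t-9).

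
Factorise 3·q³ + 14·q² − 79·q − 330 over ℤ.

(3·q + 11)·(q + 6)·(q − 5)

By the rational root theorem, q = 5 is a root, giving the factor (q − 5) and quotient 3·q² + 29·q + 66.
The remaining quadratic factors as (q + 6)(3·q + 11).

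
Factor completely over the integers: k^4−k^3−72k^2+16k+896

Testing divisors of the constant over divisors of the leading coefficient, k = −4 is a root, giving the factor (k+4) and quotient k^3−5k^2−52k+224.
Continuing, k = 8 is a root, so (k−8) is a factor; dividing leaves k^2+3k−28.
The remaining quadratic factors as (k+7)(k−4).

(k+4)(k+7)(k−4)(k−8)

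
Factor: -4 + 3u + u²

Two integers with product -4 and sum 3 are -1 and 4.

(u + 4)(u - 1)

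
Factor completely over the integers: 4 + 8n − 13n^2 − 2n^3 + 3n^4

(3n + 1)(n + 2)(n − 1)(n − 2)

By the rational root theorem, n = 1 is a root, giving the factor (n − 1) and quotient 3n^3 + n^2 − 12n − 4.
Next, n = −1/3 is a root, giving the factor (3n + 1) and quotient n^2 − 4.
The remaining quadratic factors as (n + 2)(n − 2).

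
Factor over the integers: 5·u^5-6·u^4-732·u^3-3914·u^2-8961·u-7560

Among the possible rational roots, u = -8 is a root, giving the factor (u+8) and quotient 5·u^4-46·u^3-364·u^2-1002·u-945.
Continuing, u = 15 is a root, giving the factor (u-15) and quotient 5·u^3+29·u^2+71·u+63.
Continuing, u = -9/5 is a root, so (5·u+9) divides it; the quotient is u^2+4·u+7.
The quadratic u^2+4·u+7 has discriminant -12 < 0 and is irreducible over ℤ.

(5·u+9)·(u+8)·(u-15)·(u^2+4·u+7)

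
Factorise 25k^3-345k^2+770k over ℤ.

5k(5k-14)(k-11)

Pull out the common factor 5k, then factor the remaining trinomial.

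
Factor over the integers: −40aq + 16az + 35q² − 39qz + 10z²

−(5q − 2z)(8a − 7q + 5z)

Group: −8a(5q − 2z) + (7q − 5z)(5q − 2z); both groups contain (5q − 2z).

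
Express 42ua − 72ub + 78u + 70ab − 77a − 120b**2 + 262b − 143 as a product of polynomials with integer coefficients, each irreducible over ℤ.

Group: 6u(7a − 12b + 13) + (10b − 11)(7a − 12b + 13); both groups contain (7a − 12b + 13).

(6u + 10b − 11)(7a − 12b + 13)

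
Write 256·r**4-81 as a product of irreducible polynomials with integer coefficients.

(4·r+3)·(4·r-3)·(16·r**2+9)

(4·r)⁴ − (3)⁴ = ((4·r)² − (3)²)((4·r)² + (3)²); the first factor splits again, the second (16·r**2+9) is irreducible.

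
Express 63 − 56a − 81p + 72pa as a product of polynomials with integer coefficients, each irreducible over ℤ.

Group as (72pa − 81p) + (−56a + 63) = 9p(8a − 9) − 7(8a − 9).
Both groups share the factor (8a − 9).

(8a − 9)(9p − 7)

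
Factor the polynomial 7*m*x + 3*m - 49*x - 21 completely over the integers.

(7*x + 3)*(m - 7)

Group as (7*m*x + 3*m) + (-49*x - 21) = m*(7*x + 3) - 7*(7*x + 3).
Both groups share the factor (7*x + 3).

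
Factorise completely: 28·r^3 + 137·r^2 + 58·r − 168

(4·r + 7)·(7·r − 6)·(r + 4)

Among the possible rational roots, r = −7/4 is a root, so (4·r + 7) is a factor; dividing leaves 7·r^2 + 22·r − 24.
The remaining quadratic factors as (r + 4)(7·r − 6).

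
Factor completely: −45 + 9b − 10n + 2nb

Group as (2nb − 10n) + (9b − 45) = 2n(b − 5) + 9(b − 5).
Both groups share the factor (b − 5).

(2n + 9)(b − 5)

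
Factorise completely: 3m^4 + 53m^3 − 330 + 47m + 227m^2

Among the possible rational roots, m = −5/3 is a root, so (3m + 5) divides it; the quotient is m^3 + 16m^2 + 49m − 66.
Next, m = −6 is a root, so (m + 6) is a factor; dividing leaves m^2 + 10m − 11.
The remaining quadratic factors as (m + 11)(m − 1).

(3m + 5)(m + 11)(m + 6)(m − 1)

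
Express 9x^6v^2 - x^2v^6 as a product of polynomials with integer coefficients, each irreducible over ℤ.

Pull out the common factor x^2v^2, leaving 9x^4 - v^4.
Recognize a difference of squares with the parts 3x^2 and v^2.

v^2x^2(3x^2 - v^2)(3x^2 + v^2)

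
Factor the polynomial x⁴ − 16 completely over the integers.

(x)⁴ − (2)⁴ = ((x)² − (2)²)((x)² + (2)²); the first factor splits again, the second (x² + 4) is irreducible.

(x + 2)(x − 2)(x² + 4)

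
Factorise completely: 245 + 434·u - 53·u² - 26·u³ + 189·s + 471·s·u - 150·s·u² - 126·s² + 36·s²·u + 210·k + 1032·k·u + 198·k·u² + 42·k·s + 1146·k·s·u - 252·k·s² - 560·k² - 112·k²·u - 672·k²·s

Group: 8·k·(-84·k·s - 14·k·u - 70·k + 12·s·u - 42·s + 2·u² + 3·u - 35) + (3·s - 13·u - 7)·(-84·k·s - 14·k·u - 70·k + 12·s·u - 42·s + 2·u² + 3·u - 35); both groups contain (-84·k·s - 14·k·u - 70·k + 12·s·u - 42·s + 2·u² + 3·u - 35), so (8·k + 3·s - 13·u - 7) is a factor with cofactor -84·k·s - 14·k·u - 70·k + 12·s·u - 42·s + 2·u² + 3·u - 35.
The cofactor groups again: -84·k·s - 14·k·u - 70·k + 12·s·u - 42·s + 2·u² + 3·u - 35 = -6·s·(14·k - 2·u + 7) + (-u - 5)·(14·k - 2·u + 7); both groups contain (14·k - 2·u + 7), giving -(6·s + u + 5)·(14·k - 2·u + 7).

-(14·k - 2·u + 7)·(6·s + u + 5)·(8·k + 3·s - 13·u - 7)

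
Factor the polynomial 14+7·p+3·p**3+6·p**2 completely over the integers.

(p+2)·(3·p**2+7)

Group as (3·p**3+7·p) + (6·p**2+14) = p·(3·p**2+7) + 2·(3·p**2+7).
Both groups share the factor (3·p**2+7).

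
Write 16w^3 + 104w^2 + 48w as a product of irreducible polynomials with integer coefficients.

8w(2w + 1)(w + 6)

Pull out the common factor 8w, then factor the remaining trinomial.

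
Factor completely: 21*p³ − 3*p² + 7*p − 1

(7*p − 1)*(3*p² + 1)

Group as (21*p³ + 7*p) + (−3*p² − 1) = 7*p*(3*p² + 1) − (3*p² + 1).
Both groups share the factor (3*p² + 1).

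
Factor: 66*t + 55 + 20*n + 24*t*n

(4*n + 11)*(6*t + 5)

Group as (24*t*n + 66*t) + (20*n + 55) = 6*t*(4*n + 11) + 5*(4*n + 11).
Both groups share the factor (4*n + 11).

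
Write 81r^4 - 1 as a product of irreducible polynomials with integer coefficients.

(3r)⁴ − (1)⁴ = ((3r)² − (1)²)((3r)² + (1)²); the first factor splits again, the second (9r^2 + 1) is irreducible.

(3r + 1)(3r - 1)(9r^2 + 1)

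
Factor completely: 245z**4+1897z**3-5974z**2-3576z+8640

Trying the rational-root candidates, z = 8/7 is a root, so (7z-8) is a factor; dividing leaves 35z**3+311z**2-498z-1080.
Then z = -9/7 is a root, giving the factor (7z+9) and quotient 5z**2+38z-120.
The remaining quadratic factors as (5z-12)(z+10).

(5z-12)(7z+9)(7z-8)(z+10)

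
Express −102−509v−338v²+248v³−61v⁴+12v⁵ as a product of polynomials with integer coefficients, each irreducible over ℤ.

(3v+2)(4v+1)(v−3)(v²−3v+17)

By the rational root theorem, v = 3 is a root, giving the factor (v−3) and quotient 12v⁴−25v³+173v²+181v+34.
Continuing, v = −1/4 is a root, so (4v+1) divides it; the quotient is 3v³−7v²+45v+34.
Continuing, v = −2/3 is a root, so (3v+2) is a factor; dividing leaves v²−3v+17.
The quadratic v²−3v+17 has discriminant −59 < 0 and is irreducible over ℤ.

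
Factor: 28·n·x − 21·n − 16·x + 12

Group as (28·n·x − 21·n) + (−16·x + 12) = 7·n·(4·x − 3) − 4·(4·x − 3).
Both groups share the factor (4·x − 3).

(4·x − 3)·(7·n − 4)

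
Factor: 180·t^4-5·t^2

5·t^2·(6·t+1)·(6·t-1)

Pull out the common factor 5·t^2; 36·t^2-1 is a difference of squares.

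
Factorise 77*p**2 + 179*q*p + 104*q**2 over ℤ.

(13*q + 11*p)*(8*q + 7*p)

Group: 8*q*(13*q + 11*p) + 7*p*(13*q + 11*p); both groups contain (13*q + 11*p).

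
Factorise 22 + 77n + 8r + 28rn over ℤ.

Group as (28rn + 8r) + (77n + 22) = 4r(7n + 2) + 11(7n + 2).
Both groups share the factor (7n + 2).

(4r + 11)(7n + 2)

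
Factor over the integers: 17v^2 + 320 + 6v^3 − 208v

Testing divisors of the constant over divisors of the leading coefficient, v = −8 is a root, so (v + 8) is a factor; dividing leaves 6v^2 − 31v + 40.
The remaining quadratic factors as (3v − 8)(2v − 5).

(2v − 5)(3v − 8)(v + 8)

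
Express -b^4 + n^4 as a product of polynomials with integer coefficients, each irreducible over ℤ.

(n)⁴ − (b)⁴ = ((n)² − (b)²)((n)² + (b)²); the first factor splits again, the second (n^2 + b^2) is irreducible.

(n - b)*(n + b)*(n^2 + b^2)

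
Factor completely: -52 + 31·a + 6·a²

Need a pair with product 6·(-52) = -312 and sum 31: that's 39 and -8.
Split the middle term: 6·a² + 39·a - 8·a - 52 = 3·a·(2·a + 13) - 4·(2·a + 13).

(2·a + 13)·(3·a - 4)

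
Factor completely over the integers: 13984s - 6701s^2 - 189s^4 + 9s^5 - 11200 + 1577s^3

(3s - 7)(3s - 8)(s - 8)(s^2 - 8s + 25)

Among the possible rational roots, s = 8/3 is a root, so (3s - 8) divides it; the quotient is 3s^4 - 55s^3 + 379s^2 - 1223s + 1400.
Next, s = 7/3 is a root, so (3s - 7) is a factor; dividing leaves s^3 - 16s^2 + 89s - 200.
Continuing, s = 8 is a root, giving the factor (s - 8) and quotient s^2 - 8s + 25.
The quadratic s^2 - 8s + 25 has discriminant -36 < 0 and is irreducible over ℤ.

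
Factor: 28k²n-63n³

Pull out the common factor 7n; 4k²-9n² is a difference of squares.

7n(2k+3n)(2k-3n)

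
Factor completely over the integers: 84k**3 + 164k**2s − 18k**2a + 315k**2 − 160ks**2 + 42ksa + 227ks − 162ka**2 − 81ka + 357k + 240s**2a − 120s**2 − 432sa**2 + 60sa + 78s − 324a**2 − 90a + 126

(4k − 6a + 3)(3k + 8s + 6)(7k − 5s + 9a + 7)

Group: 3k(28k**2 − 20ks − 6ka + 49k + 30sa − 15s − 54a**2 − 15a + 21) + (8s + 6)(28k**2 − 20ks − 6ka + 49k + 30sa − 15s − 54a**2 − 15a + 21); both groups contain (28k**2 − 20ks − 6ka + 49k + 30sa − 15s − 54a**2 − 15a + 21), so (3k + 8s + 6) is a factor with cofactor 28k**2 − 20ks − 6ka + 49k + 30sa − 15s − 54a**2 − 15a + 21.
The cofactor groups again: 28k**2 − 20ks − 6ka + 49k + 30sa − 15s − 54a**2 − 15a + 21 = 7k(4k − 6a + 3) + (−5s + 9a + 7)(4k − 6a + 3); both groups contain (4k − 6a + 3), giving (7k − 5s + 9a + 7)(4k − 6a + 3).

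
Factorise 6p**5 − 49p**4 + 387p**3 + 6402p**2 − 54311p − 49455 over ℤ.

By the rational root theorem, p = −9 is a root, so (p + 9) is a factor; dividing leaves 6p**4 − 103p**3 + 1314p**2 − 5424p − 5495.
Next, p = 7 is a root, giving the factor (p − 7) and quotient 6p**3 − 61p**2 + 887p + 785.
Continuing, p = −5/6 is a root, giving the factor (6p + 5) and quotient p**2 − 11p + 157.
The quadratic p**2 − 11p + 157 has discriminant −507 < 0 and is irreducible over ℤ.

(6p + 5)(p + 9)(p − 7)(p**2 − 11p + 157)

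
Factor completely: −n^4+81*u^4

(3*u−n)*(3*u+n)*(9*u^2+n^2)

(3*u)⁴ − (n)⁴ = ((3*u)² − (n)²)((3*u)² + (n)²); the first factor splits again, the second (9*u^2+n^2) is irreducible.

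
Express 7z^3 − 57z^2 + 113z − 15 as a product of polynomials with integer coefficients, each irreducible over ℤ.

By the rational root theorem, z = 1/7 is a root, so (7z − 1) is a factor; dividing leaves z^2 − 8z + 15.
The remaining quadratic factors as (z − 3)(z − 5).

(7z − 1)(z − 3)(z − 5)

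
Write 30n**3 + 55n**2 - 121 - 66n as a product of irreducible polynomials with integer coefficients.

Group as (30n**3 - 66n) + (55n**2 - 121) = 6n(5n**2 - 11) + 11(5n**2 - 11).
Both groups share the factor (5n**2 - 11).

(6n + 11)(5n**2 - 11)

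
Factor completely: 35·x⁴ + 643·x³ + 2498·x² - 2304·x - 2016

(5·x - 6)·(7·x + 4)·(x + 12)·(x + 7)

Among the possible rational roots, x = -4/7 is a root, so (7·x + 4) divides it; the quotient is 5·x³ + 89·x² + 306·x - 504.
Next, x = -7 is a root, giving the factor (x + 7) and quotient 5·x² + 54·x - 72.
The remaining quadratic factors as (x + 12)(5·x - 6).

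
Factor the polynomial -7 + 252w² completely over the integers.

7(6w + 1)(6w - 1)

Every term has a factor of 7. Then 36w² - 1 = (6w)² − (1)².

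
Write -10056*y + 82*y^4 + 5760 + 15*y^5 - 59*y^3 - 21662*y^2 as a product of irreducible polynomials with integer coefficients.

(3*y - 1)*(5*y + 4)*(y - 10)*(y^2 + 15*y + 144)

Trying the rational-root candidates, y = 10 is a root, giving the factor (y - 10) and quotient 15*y^4 + 232*y^3 + 2261*y^2 + 948*y - 576.
Then y = 1/3 is a root, so (3*y - 1) is a factor; dividing leaves 5*y^3 + 79*y^2 + 780*y + 576.
Next, y = -4/5 is a root, so (5*y + 4) divides it; the quotient is y^2 + 15*y + 144.
The quadratic y^2 + 15*y + 144 has discriminant -351 < 0 and is irreducible over ℤ.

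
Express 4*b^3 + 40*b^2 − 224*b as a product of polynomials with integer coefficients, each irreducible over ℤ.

4*b*(b + 14)*(b − 4)

Pull out the common factor 4*b, then factor the remaining trinomial.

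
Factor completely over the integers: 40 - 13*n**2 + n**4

(n**2 - 5)*(n**2 - 8)

Substitute u = n**2 to get a quadratic in u, then factor.
n**2 - 8 is irreducible over ℤ (8 is not a perfect square).
n**2 - 5 is irreducible over ℤ (5 is not a perfect square).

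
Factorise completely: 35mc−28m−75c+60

(5c−4)(7m−15)

Group as (35mc−28m) + (−75c+60) = 7m(5c−4) − 15(5c−4).
Both groups share the factor (5c−4).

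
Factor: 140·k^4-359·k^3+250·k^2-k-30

(4·k-5)·(5·k-3)·(7·k+2)·(k-1)

Testing divisors of the constant over divisors of the leading coefficient, k = 1 is a root, so (k-1) is a factor; dividing leaves 140·k^3-219·k^2+31·k+30.
Then k = 3/5 is a root, so (5·k-3) divides it; the quotient is 28·k^2-27·k-10.
The remaining quadratic factors as (7·k+2)(4·k-5).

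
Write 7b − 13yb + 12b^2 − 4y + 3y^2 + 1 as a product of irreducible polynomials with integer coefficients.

(y − 3b − 1)(3y − 4b − 1)

Group: y(3y − 4b − 1) + (−3b − 1)(3y − 4b − 1); both groups contain (3y − 4b − 1).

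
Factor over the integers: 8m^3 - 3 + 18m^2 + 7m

(2m + 3)(4m - 1)(m + 1)

Among the possible rational roots, m = 1/4 is a root, so (4m - 1) divides it; the quotient is 2m^2 + 5m + 3.
The remaining quadratic factors as (m + 1)(2m + 3).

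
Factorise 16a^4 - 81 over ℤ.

(2a + 3)(2a - 3)(4a^2 + 9)

(2a)⁴ − (3)⁴ = ((2a)² − (3)²)((2a)² + (3)²); the first factor splits again, the second (4a^2 + 9) is irreducible.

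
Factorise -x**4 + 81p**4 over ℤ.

Difference of squares twice: with A = 3p and B = x, A⁴ − B⁴ = (A² − B²)(A² + B²), and A² − B² factors again.

(3p + x)(3p - x)(9p**2 + x**2)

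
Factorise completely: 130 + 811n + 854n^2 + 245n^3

(5n + 1)(7n + 10)(7n + 13)

Trying the rational-root candidates, n = -1/5 is a root, so (5n + 1) divides it; the quotient is 49n^2 + 161n + 130.
The remaining quadratic factors as (7n + 13)(7n + 10).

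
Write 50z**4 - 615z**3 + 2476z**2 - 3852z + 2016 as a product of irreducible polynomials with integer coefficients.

(2z - 7)(5z - 6)(5z - 8)(z - 6)

Testing divisors of the constant over divisors of the leading coefficient, z = 6/5 is a root, so (5z - 6) divides it; the quotient is 10z**3 - 111z**2 + 362z - 336.
Continuing, z = 6 is a root, so (z - 6) is a factor; dividing leaves 10z**2 - 51z + 56.
The remaining quadratic factors as (2z - 7)(5z - 8).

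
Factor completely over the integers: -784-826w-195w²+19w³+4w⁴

(4w+7)(w+2)(w+8)(w-7)

Among the possible rational roots, w = -7/4 is a root, so (4w+7) is a factor; dividing leaves w³+3w²-54w-112.
Then w = -8 is a root, giving the factor (w+8) and quotient w²-5w-14.
The remaining quadratic factors as (w-7)(w+2).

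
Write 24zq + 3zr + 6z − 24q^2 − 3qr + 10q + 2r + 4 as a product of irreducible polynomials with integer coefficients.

Group: 8q(3z − 3q + 2) + (r + 2)(3z − 3q + 2); both groups contain (3z − 3q + 2).

(3z − 3q + 2)(8q + r + 2)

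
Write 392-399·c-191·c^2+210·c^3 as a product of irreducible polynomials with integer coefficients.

(5·c+7)·(6·c-7)·(7·c-8)

Trying the rational-root candidates, c = 7/6 is a root, giving the factor (6·c-7) and quotient 35·c^2+9·c-56.
The remaining quadratic factors as (7·c-8)(5·c+7).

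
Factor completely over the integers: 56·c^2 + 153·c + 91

Need a pair with product 56·91 = 5096 and sum 153: that's 49 and 104.
Split the middle term: 56·c^2 + 49·c + 104·c + 91 = 7·c·(8·c + 7) + 13·(8·c + 7).

(7·c + 13)·(8·c + 7)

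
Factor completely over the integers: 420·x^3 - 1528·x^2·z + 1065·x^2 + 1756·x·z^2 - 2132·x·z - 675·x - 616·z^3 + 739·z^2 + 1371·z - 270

(12·x - 8·z - 9)·(5·x - 7·z + 15)·(7·x - 11·z + 2)

Group: 12·x·(35·x^2 - 104·x·z + 115·x + 77·z^2 - 179·z + 30) + (-8·z - 9)·(35·x^2 - 104·x·z + 115·x + 77·z^2 - 179·z + 30); both groups contain (35·x^2 - 104·x·z + 115·x + 77·z^2 - 179·z + 30), so (12·x - 8·z - 9) is a factor with cofactor 35·x^2 - 104·x·z + 115·x + 77·z^2 - 179·z + 30.
The cofactor groups again: 35·x^2 - 104·x·z + 115·x + 77·z^2 - 179·z + 30 = 5·x·(7·x - 11·z + 2) + (-7·z + 15)·(7·x - 11·z + 2); both groups contain (7·x - 11·z + 2), giving (5·x - 7·z + 15)·(7·x - 11·z + 2).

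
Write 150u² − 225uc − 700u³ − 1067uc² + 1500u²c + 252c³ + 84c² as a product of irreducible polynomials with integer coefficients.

−(5u − 4c)(10u − 7c)(14u − 9c − 3)

Group: 5u(−140u² + 188uc + 30u − 63c² − 21c) − 4c(−140u² + 188uc + 30u − 63c² − 21c); both groups contain (−140u² + 188uc + 30u − 63c² − 21c), so (5u − 4c) is a factor with cofactor −140u² + 188uc + 30u − 63c² − 21c.
The cofactor groups again: −140u² + 188uc + 30u − 63c² − 21c = −10u(14u − 9c − 3) + 7c(14u − 9c − 3); both groups contain (14u − 9c − 3), giving −(10u − 7c)(14u − 9c − 3).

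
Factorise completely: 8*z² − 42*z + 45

(2*z − 3)*(4*z − 15)

Need a pair with product 8·45 = 360 and sum −42: that's −30 and −12.
Split the middle term: 8*z² − 30*z − 12*z + 45 = 2*z*(4*z − 15) − 3*(4*z − 15).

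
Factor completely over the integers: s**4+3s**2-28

Substitute u = s**2 to get a quadratic in u, then factor.
s**2-4 is a difference of squares.
s**2+7 is irreducible over ℤ (always positive, so no real roots).

(s+2)(s-2)(s**2+7)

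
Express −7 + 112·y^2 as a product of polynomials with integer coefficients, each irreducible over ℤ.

Every term has a factor of 7. Then 16·y^2 − 1 = (4·y)² − (1)².

7·(4·y + 1)·(4·y − 1)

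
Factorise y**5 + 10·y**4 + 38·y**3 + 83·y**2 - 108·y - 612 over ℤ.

By the rational root theorem, y = -3 is a root, so (y + 3) divides it; the quotient is y**4 + 7·y**3 + 17·y**2 + 32·y - 204.
Next, y = -6 is a root, so (y + 6) divides it; the quotient is y**3 + y**2 + 11·y - 34.
Then y = 2 is a root, so (y - 2) is a factor; dividing leaves y**2 + 3·y + 17.
The quadratic y**2 + 3·y + 17 has discriminant -59 < 0 and is irreducible over ℤ.

(y + 3)·(y + 6)·(y - 2)·(y**2 + 3·y + 17)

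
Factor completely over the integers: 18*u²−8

Every term has a factor of 2. Then 9*u²−4 = (3*u)² − (2)².

2*(3*u+2)*(3*u−2)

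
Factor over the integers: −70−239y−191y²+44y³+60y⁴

(2y+1)(5y+7)(6y+5)(y−2)

By the rational root theorem, y = −1/2 is a root, giving the factor (2y+1) and quotient 30y³+7y²−99y−70.
Next, y = −7/5 is a root, so (5y+7) is a factor; dividing leaves 6y²−7y−10.
The remaining quadratic factors as (y−2)(6y+5).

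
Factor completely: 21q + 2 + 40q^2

Need a pair with product 40·2 = 80 and sum 21: that's 5 and 16.
Split the middle term: 40q^2 + 5q + 16q + 2 = 5q(8q + 1) + 2(8q + 1).

(5q + 2)(8q + 1)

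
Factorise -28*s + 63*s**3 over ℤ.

Every term has a factor of 7*s. Then 9*s**2 - 4 = (3*s)² − (2)².

7*s*(3*s + 2)*(3*s - 2)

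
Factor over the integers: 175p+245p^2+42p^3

7p(6p+5)(p+5)

Pull out the common factor 7p, then factor the remaining trinomial.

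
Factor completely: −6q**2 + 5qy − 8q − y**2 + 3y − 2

Group: −2q(3q − y + 1) + (y − 2)(3q − y + 1); both groups contain (3q − y + 1).

−(2q − y + 2)(3q − y + 1)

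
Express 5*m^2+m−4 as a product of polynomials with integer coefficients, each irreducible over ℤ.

(5*m−4)*(m+1)

Need a pair with product 5·(−4) = −20 and sum 1: that's −4 and 5.
Split the middle term: 5*m^2−4*m + 5*m−4 = m*(5*m−4) + (5*m−4).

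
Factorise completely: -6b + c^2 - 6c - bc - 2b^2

Group: -2b(b + c) + (c - 6)(b + c); both groups contain (b + c).

-(2b - c + 6)(b + c)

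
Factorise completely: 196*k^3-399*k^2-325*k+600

(4*k+5)*(7*k-15)*(7*k-8)

Among the possible rational roots, k = -5/4 is a root, so (4*k+5) divides it; the quotient is 49*k^2-161*k+120.
The remaining quadratic factors as (7*k-15)(7*k-8).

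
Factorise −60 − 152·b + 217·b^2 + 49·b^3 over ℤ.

(7·b + 2)·(7·b − 6)·(b + 5)

Testing divisors of the constant over divisors of the leading coefficient, b = −5 is a root, giving the factor (b + 5) and quotient 49·b^2 − 28·b − 12.
The remaining quadratic factors as (7·b + 2)(7·b − 6).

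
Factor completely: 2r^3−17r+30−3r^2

Trying the rational-root candidates, r = 5/2 is a root, so (2r−5) is a factor; dividing leaves r^2+r−6.
The remaining quadratic factors as (r−2)(r+3).

(2r−5)(r+3)(r−2)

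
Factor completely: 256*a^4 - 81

(4*a + 3)*(4*a - 3)*(16*a^2 + 9)

Difference of squares twice: with A = 4*a and B = 3, A⁴ − B⁴ = (A² − B²)(A² + B²), and A² − B² factors again.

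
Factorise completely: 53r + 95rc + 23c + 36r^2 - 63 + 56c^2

Group: 9r(4r + 7c + 9) + (8c - 7)(4r + 7c + 9); both groups contain (4r + 7c + 9).

(4r + 7c + 9)(9r + 8c - 7)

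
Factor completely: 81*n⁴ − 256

(3*n + 4)*(3*n − 4)*(9*n² + 16)

(3*n)⁴ − (4)⁴ = ((3*n)² − (4)²)((3*n)² + (4)²); the first factor splits again, the second (9*n² + 16) is irreducible.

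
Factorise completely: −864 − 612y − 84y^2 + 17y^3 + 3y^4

Trying the rational-root candidates, y = −8/3 is a root, giving the factor (3y + 8) and quotient y^3 + 3y^2 − 36y − 108.
Then y = −6 is a root, so (y + 6) divides it; the quotient is y^2 − 3y − 18.
The remaining quadratic factors as (y + 3)(y − 6).

(3y + 8)(y + 3)(y + 6)(y − 6)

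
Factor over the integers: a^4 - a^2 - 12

(a + 2)·(a - 2)·(a^2 + 3)

Substitute u = a^2 to get a quadratic in u, then factor.
a^2 + 3 is irreducible over ℤ (always positive, so no real roots).
a^2 - 4 is a difference of squares.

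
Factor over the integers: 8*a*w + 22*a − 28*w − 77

(2*a − 7)*(4*w + 11)

Group as (8*a*w + 22*a) + (−28*w − 77) = 2*a*(4*w + 11) − 7*(4*w + 11).
Both groups share the factor (4*w + 11).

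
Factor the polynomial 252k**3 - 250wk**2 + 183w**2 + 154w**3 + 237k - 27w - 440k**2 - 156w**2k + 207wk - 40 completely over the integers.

(2w - 2k + 1)(7w - 9k + 8)(11w + 14k - 5)

Group: 7w(22w**2 + 6wk + w - 28k**2 + 24k - 5) + (-9k + 8)(22w**2 + 6wk + w - 28k**2 + 24k - 5); both groups contain (22w**2 + 6wk + w - 28k**2 + 24k - 5), so (7w - 9k + 8) is a factor with cofactor 22w**2 + 6wk + w - 28k**2 + 24k - 5.
The cofactor groups again: 22w**2 + 6wk + w - 28k**2 + 24k - 5 = 11w(2w - 2k + 1) + (14k - 5)(2w - 2k + 1); both groups contain (2w - 2k + 1), giving (11w + 14k - 5)(2w - 2k + 1).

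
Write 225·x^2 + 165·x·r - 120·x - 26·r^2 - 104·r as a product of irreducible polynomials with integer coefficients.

Group: 15·x·(15·x + 13·r) + (-2·r - 8)·(15·x + 13·r); both groups contain (15·x + 13·r).

(15·x - 2·r - 8)·(15·x + 13·r)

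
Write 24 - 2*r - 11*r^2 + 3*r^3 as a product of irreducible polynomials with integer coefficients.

(3*r + 4)*(r - 2)*(r - 3)

Trying the rational-root candidates, r = 2 is a root, so (r - 2) is a factor; dividing leaves 3*r^2 - 5*r - 12.
The remaining quadratic factors as (3*r + 4)(r - 3).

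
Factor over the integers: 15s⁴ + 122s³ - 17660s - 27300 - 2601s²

(3s + 10)(5s + 14)(s + 15)(s - 13)

By the rational root theorem, s = -15 is a root, so (s + 15) divides it; the quotient is 15s³ - 103s² - 1056s - 1820.
Continuing, s = 13 is a root, so (s - 13) is a factor; dividing leaves 15s² + 92s + 140.
The remaining quadratic factors as (3s + 10)(5s + 14).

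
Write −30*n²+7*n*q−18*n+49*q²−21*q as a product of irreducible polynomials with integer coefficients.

Group: −6*n*(5*n−7*q+3) − 7*q*(5*n−7*q+3); both groups contain (5*n−7*q+3).

−(5*n−7*q+3)*(6*n+7*q)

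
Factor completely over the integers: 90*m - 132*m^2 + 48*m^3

Pull out the common factor 6*m, then factor the remaining trinomial.

6*m*(2*m - 3)*(4*m - 5)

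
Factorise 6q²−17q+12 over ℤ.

Need a pair with product 6·12 = 72 and sum −17: that's −9 and −8.
Split the middle term: 6q²−9q − 8q+12 = 3q(2q−3) − 4(2q−3).

(2q−3)(3q−4)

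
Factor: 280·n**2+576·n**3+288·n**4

Pull out the common factor 8·n**2, then factor the remaining trinomial.

8·n**2·(6·n+5)·(6·n+7)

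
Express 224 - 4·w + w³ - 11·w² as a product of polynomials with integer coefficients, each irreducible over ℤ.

(w + 4)·(w - 7)·(w - 8)

Among the possible rational roots, w = -4 is a root, so (w + 4) is a factor; dividing leaves w² - 15·w + 56.
The remaining quadratic factors as (w - 8)(w - 7).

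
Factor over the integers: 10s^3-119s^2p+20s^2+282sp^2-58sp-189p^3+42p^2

(2s-3p)(5s-7p)(s-9p+2)

Group: 2s(5s^2-52sp+10s+63p^2-14p) - 3p(5s^2-52sp+10s+63p^2-14p); both groups contain (5s^2-52sp+10s+63p^2-14p), so (2s-3p) is a factor with cofactor 5s^2-52sp+10s+63p^2-14p.
The cofactor groups again: 5s^2-52sp+10s+63p^2-14p = s(5s-7p) + (-9p+2)(5s-7p); both groups contain (5s-7p), giving (s-9p+2)(5s-7p).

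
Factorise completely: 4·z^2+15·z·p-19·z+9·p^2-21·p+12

(4·z+3·p-3)·(z+3·p-4)

Group: 4·z·(z+3·p-4) + (3·p-3)·(z+3·p-4); both groups contain (z+3·p-4).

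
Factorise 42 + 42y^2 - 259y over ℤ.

7(6y - 1)(y - 6)

Pull out the common factor 7, then factor the remaining trinomial.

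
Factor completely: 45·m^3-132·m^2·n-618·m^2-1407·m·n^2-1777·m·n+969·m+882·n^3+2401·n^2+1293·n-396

(15·m-9·n-11)·(3·m+14·n-3)·(m-7·n-12)

Group: m·(45·m^2+183·m·n-78·m-126·n^2-127·n+33) + (-7·n-12)·(45·m^2+183·m·n-78·m-126·n^2-127·n+33); both groups contain (45·m^2+183·m·n-78·m-126·n^2-127·n+33), so (m-7·n-12) is a factor with cofactor 45·m^2+183·m·n-78·m-126·n^2-127·n+33.
The cofactor groups again: 45·m^2+183·m·n-78·m-126·n^2-127·n+33 = 3·m·(15·m-9·n-11) + (14·n-3)·(15·m-9·n-11); both groups contain (15·m-9·n-11), giving (3·m+14·n-3)·(15·m-9·n-11).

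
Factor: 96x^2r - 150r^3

6r(4x - 5r)(4x + 5r)

Pull out the common factor 6r; 16x^2 - 25r^2 is a difference of squares.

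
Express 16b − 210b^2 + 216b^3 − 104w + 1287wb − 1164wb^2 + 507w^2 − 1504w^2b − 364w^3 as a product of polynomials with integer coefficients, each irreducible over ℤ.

Group: 7w(−52w^2 − 148wb + 13w + 24b^2 − 2b) + (9b − 8)(−52w^2 − 148wb + 13w + 24b^2 − 2b); both groups contain (−52w^2 − 148wb + 13w + 24b^2 − 2b), so (7w + 9b − 8) is a factor with cofactor −52w^2 − 148wb + 13w + 24b^2 − 2b.
The cofactor groups again: −52w^2 − 148wb + 13w + 24b^2 − 2b = −4w(13w − 2b) + (−12b + 1)(13w − 2b); both groups contain (13w − 2b), giving −(4w + 12b − 1)(13w − 2b).

−(13w − 2b)(4w + 12b − 1)(7w + 9b − 8)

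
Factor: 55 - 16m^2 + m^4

Substitute u = m^2 to get a quadratic in u, then factor.
m^2 - 5 is irreducible over ℤ (5 is not a perfect square).
m^2 - 11 is irreducible over ℤ (11 is not a perfect square).

(m^2 - 11)(m^2 - 5)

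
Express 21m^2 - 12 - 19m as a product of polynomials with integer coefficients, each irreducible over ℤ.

Need a pair with product 21·(-12) = -252 and sum -19: that's 9 and -28.
Split the middle term: 21m^2 + 9m - 28m - 12 = 3m(7m + 3) - 4(7m + 3).

(3m - 4)(7m + 3)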